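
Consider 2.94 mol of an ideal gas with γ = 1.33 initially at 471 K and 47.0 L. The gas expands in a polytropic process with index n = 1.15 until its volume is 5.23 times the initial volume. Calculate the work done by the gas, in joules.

P₁ = nRT₁/V₁ = 2.94×8.314×471/47.0 = 245 kPa.
Polytropic n=1.15: T₂ = T₁(V₁/V₂)^(n−1) = 471×(0.191)^0.15 = 367 K; P₂ = P₁(V₁/V₂)^n = 36.5 kPa.
W = (P₁V₁−P₂V₂)/(n−1) = (245×47.0−36.5×246)/0.15 = 16900 J.

16900 J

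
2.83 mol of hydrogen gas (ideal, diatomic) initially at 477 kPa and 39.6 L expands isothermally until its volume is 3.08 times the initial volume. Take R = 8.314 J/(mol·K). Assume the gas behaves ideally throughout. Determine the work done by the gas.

T₁ = P₁V₁/(nR) = 477×39.6/(2.83×8.314) = 803 K.
Isothermal: T stays 803 K; PV = const ⇒ V₂ = 122 L, P₂ = 155 kPa.
W = nRT ln(V₂/V₁) = 2.83×8.314×803×ln(3.08) = 21200 J.

21200 J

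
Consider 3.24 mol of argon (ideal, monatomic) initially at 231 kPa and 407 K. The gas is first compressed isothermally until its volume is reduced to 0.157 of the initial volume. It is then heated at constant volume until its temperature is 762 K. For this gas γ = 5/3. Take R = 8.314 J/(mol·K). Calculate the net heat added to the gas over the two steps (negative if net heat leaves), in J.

V₁ = nRT₁/P₁ = 3.24×8.314×407/231 = 47.5 L.
Step 1 — Isothermal: T stays 407 K; PV = const ⇒ V₂ = 7.45 L, P₂ = 1470 kPa.
ΔU = 0 (ideal gas, T constant).
W = nRT ln(V₂/V₁) = 3.24×8.314×407×ln(0.157) = -20300 J.
Q = ΔU + W = -20300 J.
State after step 1: P = 1470 kPa, V = 7.45 L, T = 407 K.
Step 2 — Isochoric: V stays 7.45 L; P/T = const ⇒ T₂ = 762 K, P₂ = 2750 kPa.
W = 0 (no volume change).
ΔU = nCvΔT = 3.24×12.5×(762−407) = 14300 J.
Q = ΔU = 14300 J.
Net over both steps: W = -20300 J, Q = -5950 J, ΔU = 14300 J.

-5950 J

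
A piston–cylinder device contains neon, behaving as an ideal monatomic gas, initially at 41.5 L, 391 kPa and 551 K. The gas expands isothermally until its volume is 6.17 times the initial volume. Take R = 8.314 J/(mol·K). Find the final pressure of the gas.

Isothermal: T stays 551 K; PV = const ⇒ V₂ = 256 L, P₂ = 63.4 kPa.

63.4 kPa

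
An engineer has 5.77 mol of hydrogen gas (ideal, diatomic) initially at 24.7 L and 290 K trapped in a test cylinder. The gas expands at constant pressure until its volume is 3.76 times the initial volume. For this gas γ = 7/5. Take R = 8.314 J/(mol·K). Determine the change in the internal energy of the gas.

96000 J

P₁ = nRT₁/V₁ = 5.77×8.314×290/24.7 = 563 kPa.
Isobaric: P stays 563 kPa; V/T = const ⇒ T₂ = 1090 K, V₂ = 92.9 L.
For an ideal gas ΔU = nCvΔT with Cv = (5/2)R = 20.8 J/(mol·K).
ΔU = 5.77×20.8×(1090−290) = 96000 J.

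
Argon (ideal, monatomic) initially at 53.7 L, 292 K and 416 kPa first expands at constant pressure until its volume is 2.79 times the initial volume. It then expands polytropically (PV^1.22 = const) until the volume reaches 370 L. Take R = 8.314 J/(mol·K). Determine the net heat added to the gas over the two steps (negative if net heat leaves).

n = P₁V₁/(RT₁) = 416×53.7/(8.314×292) = 9.20 mol.
Step 1 — Isobaric: P stays 416 kPa; V/T = const ⇒ T₂ = 815 K, V₂ = 150 L.
W = PΔV = 416×(150−53.7) kPa·L = 40000 J.
ΔU = nCvΔT = 9.20×12.5×(815−292) = 60000 J.
Q = ΔU + W = nCpΔT = 100000 J.
State after step 1: P = 416 kPa, V = 150 L, T = 815 K.
Step 2 — Polytropic n=1.22: T₂ = T₁(V₁/V₂)^(n−1) = 815×(0.405)^0.22 = 668 K; P₂ = P₁(V₁/V₂)^n = 138 kPa.
W = (P₁V₁−P₂V₂)/(n−1) = (416×150−138×370)/0.22 = 51100 J.
ΔU = nCvΔT = 9.20×12.5×(668−815) = -16900 J.
Q = ΔU + W = 34200 J.
Net over both steps: W = 91100 J, Q = 134000 J, ΔU = 43100 J.

134000 J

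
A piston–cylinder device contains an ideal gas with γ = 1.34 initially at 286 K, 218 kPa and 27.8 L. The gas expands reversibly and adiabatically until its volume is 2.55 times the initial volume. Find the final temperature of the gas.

Adiabatic: TV^(γ−1) = const ⇒ T₂ = 286×(0.392)^0.340 = 208 K; PV^γ = const ⇒ P₂ = 62.2 kPa.

208 K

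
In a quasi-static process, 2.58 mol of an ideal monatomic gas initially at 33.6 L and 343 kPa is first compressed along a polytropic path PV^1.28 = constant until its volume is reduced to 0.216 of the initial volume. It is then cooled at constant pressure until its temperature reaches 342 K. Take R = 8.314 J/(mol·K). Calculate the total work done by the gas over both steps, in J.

T₁ = P₁V₁/(nR) = 343×33.6/(2.58×8.314) = 537 K.
Step 1 — Polytropic n=1.28: T₂ = T₁(V₁/V₂)^(n−1) = 537×(4.63)^0.28 = 825 K; P₂ = P₁(V₁/V₂)^n = 2440 kPa.
W = (P₁V₁−P₂V₂)/(n−1) = (343×33.6−2440×7.26)/0.28 = -22100 J.
ΔU = nCvΔT = 2.58×12.5×(825−537) = 9260 J.
Q = ΔU + W = -12800 J.
State after step 1: P = 2440 kPa, V = 7.26 L, T = 825 K.
Step 2 — Isobaric: P stays 2440 kPa; V/T = const ⇒ T₂ = 342 K, V₂ = 3.01 L.
W = PΔV = 2440×(3.01−7.26) kPa·L = -10400 J.
ΔU = nCvΔT = 2.58×12.5×(342−825) = -15500 J.
Q = ΔU + W = nCpΔT = -25900 J.
Net over both steps: W = -32400 J, Q = -38700 J, ΔU = -6280 J.

-32400 J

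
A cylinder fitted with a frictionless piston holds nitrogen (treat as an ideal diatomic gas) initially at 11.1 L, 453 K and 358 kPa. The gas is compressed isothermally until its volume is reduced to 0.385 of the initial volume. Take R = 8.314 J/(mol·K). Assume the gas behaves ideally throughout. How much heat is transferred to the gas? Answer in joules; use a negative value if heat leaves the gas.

-3790 J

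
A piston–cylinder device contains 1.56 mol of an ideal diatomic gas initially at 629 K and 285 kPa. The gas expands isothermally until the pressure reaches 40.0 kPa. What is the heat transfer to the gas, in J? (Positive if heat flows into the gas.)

V₁ = nRT₁/P₁ = 1.56×8.314×629/285 = 28.6 L.
Isothermal: T stays 629 K; PV = const ⇒ V₂ = 204 L, P₂ = 40.0 kPa.
ΔU = 0 (ideal gas, T constant).
W = nRT ln(V₂/V₁) = 1.56×8.314×629×ln(7.12) = 16000 J.
Q = ΔU + W = 16000 J.

16000 J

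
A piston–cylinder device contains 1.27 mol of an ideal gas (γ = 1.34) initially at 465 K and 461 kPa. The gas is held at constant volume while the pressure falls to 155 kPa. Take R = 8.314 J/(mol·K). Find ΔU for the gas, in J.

-9590 J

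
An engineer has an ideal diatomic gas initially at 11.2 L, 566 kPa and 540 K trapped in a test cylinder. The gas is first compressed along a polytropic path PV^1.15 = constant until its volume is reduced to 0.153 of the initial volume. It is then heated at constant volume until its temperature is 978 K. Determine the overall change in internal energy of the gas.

12900 J

n = P₁V₁/(RT₁) = 566×11.2/(8.314×540) = 1.41 mol.
Step 1 — Polytropic n=1.15: T₂ = T₁(V₁/V₂)^(n−1) = 540×(6.54)^0.15 = 716 K; P₂ = P₁(V₁/V₂)^n = 4900 kPa.
W = (P₁V₁−P₂V₂)/(n−1) = (566×11.2−4900×1.71)/0.15 = -13700 J.
ΔU = nCvΔT = 1.41×20.8×(716−540) = 5150 J.
Q = ΔU + W = -8590 J.
State after step 1: P = 4900 kPa, V = 1.71 L, T = 716 K.
Step 2 — Isochoric: V stays 1.71 L; P/T = const ⇒ T₂ = 978 K, P₂ = 6700 kPa.
W = 0 (no volume change).
ΔU = nCvΔT = 1.41×20.8×(978−716) = 7700 J.
Q = ΔU = 7700 J.
Net over both steps: W = -13700 J, Q = -891 J, ΔU = 12900 J.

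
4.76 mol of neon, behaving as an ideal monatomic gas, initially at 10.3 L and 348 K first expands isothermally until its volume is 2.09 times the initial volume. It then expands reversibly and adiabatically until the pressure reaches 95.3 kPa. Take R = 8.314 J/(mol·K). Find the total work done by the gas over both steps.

21200 J

P₁ = nRT₁/V₁ = 4.76×8.314×348/10.3 = 1340 kPa.
Step 1 — Isothermal: T stays 348 K; PV = const ⇒ V₂ = 21.5 L, P₂ = 640 kPa.
ΔU = 0 (ideal gas, T constant).
W = nRT ln(V₂/V₁) = 4.76×8.314×348×ln(2.09) = 10200 J.
Q = ΔU + W = 10200 J.
State after step 1: P = 640 kPa, V = 21.5 L, T = 348 K.
Step 2 — Adiabatic: T₂/T₁ = (P₂/P₁)^((γ−1)/γ) ⇒ T₂ = 348×(0.149)^0.400 = 162 K; V₂ = 67.5 L.
ΔU = nCvΔT = 4.76×12.5×(162−348) = -11000 J.
Q = 0 for an adiabatic process, so W = −ΔU = 11000 J.
Net over both steps: W = 21200 J, Q = 10200 J, ΔU = -11000 J.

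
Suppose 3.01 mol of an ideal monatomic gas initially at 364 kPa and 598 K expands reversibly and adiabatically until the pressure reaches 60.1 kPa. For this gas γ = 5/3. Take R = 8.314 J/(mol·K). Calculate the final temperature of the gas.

V₁ = nRT₁/P₁ = 3.01×8.314×598/364 = 41.1 L.
Adiabatic: T₂/T₁ = (P₂/P₁)^((γ−1)/γ) ⇒ T₂ = 598×(0.165)^0.400 = 291 K; V₂ = 121 L.

291 K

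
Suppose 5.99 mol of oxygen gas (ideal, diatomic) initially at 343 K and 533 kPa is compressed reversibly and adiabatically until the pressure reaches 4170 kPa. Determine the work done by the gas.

V₁ = nRT₁/P₁ = 5.99×8.314×343/533 = 32.0 L.
Adiabatic: T₂/T₁ = (P₂/P₁)^((γ−1)/γ) ⇒ T₂ = 343×(7.82)^0.286 = 617 K; V₂ = 7.37 L.
ΔU = nCvΔT = 5.99×20.8×(617−343) = 34200 J.
Q = 0 for an adiabatic process, so W = −ΔU = -34200 J.

-34200 J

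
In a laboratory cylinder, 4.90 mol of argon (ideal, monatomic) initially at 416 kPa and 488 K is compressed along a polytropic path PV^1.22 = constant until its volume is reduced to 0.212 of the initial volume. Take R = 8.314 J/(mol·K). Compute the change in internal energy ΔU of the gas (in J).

V₁ = nRT₁/P₁ = 4.90×8.314×488/416 = 47.8 L.
Polytropic n=1.22: T₂ = T₁(V₁/V₂)^(n−1) = 488×(4.72)^0.22 = 686 K; P₂ = P₁(V₁/V₂)^n = 2760 kPa.
For an ideal gas ΔU = nCvΔT with Cv = (3/2)R = 12.5 J/(mol·K).
ΔU = 4.90×12.5×(686−488) = 12100 J.

12100 J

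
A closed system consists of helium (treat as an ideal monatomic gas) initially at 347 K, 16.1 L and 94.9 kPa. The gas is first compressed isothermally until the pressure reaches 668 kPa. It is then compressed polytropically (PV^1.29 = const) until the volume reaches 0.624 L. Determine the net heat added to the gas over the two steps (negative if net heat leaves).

-4340 J

n = P₁V₁/(RT₁) = 94.9×16.1/(8.314×347) = 0.530 mol.
Step 1 — Isothermal: T stays 347 K; PV = const ⇒ V₂ = 2.29 L, P₂ = 668 kPa.
ΔU = 0 (ideal gas, T constant).
W = nRT ln(V₂/V₁) = 0.530×8.314×347×ln(0.142) = -2980 J.
Q = ΔU + W = -2980 J.
State after step 1: P = 668 kPa, V = 2.29 L, T = 347 K.
Step 2 — Polytropic n=1.29: T₂ = T₁(V₁/V₂)^(n−1) = 347×(3.67)^0.29 = 506 K; P₂ = P₁(V₁/V₂)^n = 3570 kPa.
W = (P₁V₁−P₂V₂)/(n−1) = (668×2.29−3570×0.624)/0.29 = -2410 J.
ΔU = nCvΔT = 0.530×12.5×(506−347) = 1050 J.
Q = ΔU + W = -1360 J.
Net over both steps: W = -5390 J, Q = -4340 J, ΔU = 1050 J.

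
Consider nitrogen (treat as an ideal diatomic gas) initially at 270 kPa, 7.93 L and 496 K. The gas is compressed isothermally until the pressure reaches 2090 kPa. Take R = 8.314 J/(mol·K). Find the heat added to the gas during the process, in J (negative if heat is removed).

-4380 J

n = P₁V₁/(RT₁) = 270×7.93/(8.314×496) = 0.519 mol.
Isothermal: T stays 496 K; PV = const ⇒ V₂ = 1.02 L, P₂ = 2090 kPa.
ΔU = 0 (ideal gas, T constant).
W = nRT ln(V₂/V₁) = 0.519×8.314×496×ln(0.129) = -4380 J.
Q = ΔU + W = -4380 J.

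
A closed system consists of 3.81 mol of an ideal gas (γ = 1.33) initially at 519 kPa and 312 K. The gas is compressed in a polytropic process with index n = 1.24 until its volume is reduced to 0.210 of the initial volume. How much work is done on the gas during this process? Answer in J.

18700 J

V₁ = nRT₁/P₁ = 3.81×8.314×312/519 = 19.0 L.
Polytropic n=1.24: T₂ = T₁(V₁/V₂)^(n−1) = 312×(4.76)^0.24 = 454 K; P₂ = P₁(V₁/V₂)^n = 3590 kPa.
W = (P₁V₁−P₂V₂)/(n−1) = (519×19.0−3590×4.00)/0.24 = -18700 J.
Work done on the gas = −W_by = 18700 J.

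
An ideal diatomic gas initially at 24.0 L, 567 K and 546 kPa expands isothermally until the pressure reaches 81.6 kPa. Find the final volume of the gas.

161 L

Isothermal: T stays 567 K; PV = const ⇒ V₂ = 161 L, P₂ = 81.6 kPa.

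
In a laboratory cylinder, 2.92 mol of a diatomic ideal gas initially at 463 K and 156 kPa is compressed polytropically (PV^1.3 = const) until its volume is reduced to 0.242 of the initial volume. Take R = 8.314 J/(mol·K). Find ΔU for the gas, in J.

14900 J

V₁ = nRT₁/P₁ = 2.92×8.314×463/156 = 72.1 L.
Polytropic n=1.3: T₂ = T₁(V₁/V₂)^(n−1) = 463×(4.13)^0.30 = 709 K; P₂ = P₁(V₁/V₂)^n = 987 kPa.
For an ideal gas ΔU = nCvΔT with Cv = (5/2)R = 20.8 J/(mol·K).
ΔU = 2.92×20.8×(709−463) = 14900 J.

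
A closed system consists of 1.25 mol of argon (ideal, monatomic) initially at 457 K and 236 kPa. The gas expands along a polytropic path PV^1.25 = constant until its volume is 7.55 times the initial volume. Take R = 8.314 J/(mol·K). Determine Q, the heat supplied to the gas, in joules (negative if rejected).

V₁ = nRT₁/P₁ = 1.25×8.314×457/236 = 20.1 L.
Polytropic n=1.25: T₂ = T₁(V₁/V₂)^(n−1) = 457×(0.132)^0.25 = 276 K; P₂ = P₁(V₁/V₂)^n = 18.9 kPa.
W = (P₁V₁−P₂V₂)/(n−1) = (236×20.1−18.9×152)/0.25 = 7540 J.
ΔU = nCvΔT = 1.25×12.5×(276−457) = -2830 J.
Q = ΔU + W = 4710 J.

4710 J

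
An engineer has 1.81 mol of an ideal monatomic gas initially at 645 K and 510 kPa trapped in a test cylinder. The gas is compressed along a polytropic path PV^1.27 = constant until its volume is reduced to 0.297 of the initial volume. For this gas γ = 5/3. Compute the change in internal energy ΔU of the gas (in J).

V₁ = nRT₁/P₁ = 1.81×8.314×645/510 = 19.0 L.
Polytropic n=1.27: T₂ = T₁(V₁/V₂)^(n−1) = 645×(3.37)^0.27 = 895 K; P₂ = P₁(V₁/V₂)^n = 2380 kPa.
For an ideal gas ΔU = nCvΔT with Cv = (3/2)R = 12.5 J/(mol·K).
ΔU = 1.81×12.5×(895−645) = 5650 J.

5650 J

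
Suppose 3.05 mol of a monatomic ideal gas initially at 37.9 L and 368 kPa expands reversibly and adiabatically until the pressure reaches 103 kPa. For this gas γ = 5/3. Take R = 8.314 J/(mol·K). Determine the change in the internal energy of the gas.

T₁ = P₁V₁/(nR) = 368×37.9/(3.05×8.314) = 550 K.
Adiabatic: T₂/T₁ = (P₂/P₁)^((γ−1)/γ) ⇒ T₂ = 550×(0.280)^0.400 = 331 K; V₂ = 81.4 L.
For an ideal gas ΔU = nCvΔT with Cv = (3/2)R = 12.5 J/(mol·K).
ΔU = 3.05×12.5×(331−550) = -8350 J.

-8350 J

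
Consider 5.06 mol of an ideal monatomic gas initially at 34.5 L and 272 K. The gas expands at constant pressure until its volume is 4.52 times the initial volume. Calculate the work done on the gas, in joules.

P₁ = nRT₁/V₁ = 5.06×8.314×272/34.5 = 332 kPa.
Isobaric: P stays 332 kPa; V/T = const ⇒ T₂ = 1230 K, V₂ = 156 L.
W = PΔV = 332×(156−34.5) kPa·L = 40300 J.
Work done on the gas = −W_by = -40300 J.

-40300 J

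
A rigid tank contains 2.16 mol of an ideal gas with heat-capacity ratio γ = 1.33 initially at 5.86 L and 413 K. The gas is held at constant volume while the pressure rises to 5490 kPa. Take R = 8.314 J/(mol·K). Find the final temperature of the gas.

P₁ = nRT₁/V₁ = 2.16×8.314×413/5.86 = 1270 kPa.
Isochoric: V stays 5.86 L; P/T = const ⇒ T₂ = 1790 K, P₂ = 5490 kPa.

1790 K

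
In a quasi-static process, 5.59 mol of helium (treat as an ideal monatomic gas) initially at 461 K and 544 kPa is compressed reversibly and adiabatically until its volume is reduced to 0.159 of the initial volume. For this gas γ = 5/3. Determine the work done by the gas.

-77400 J

V₁ = nRT₁/P₁ = 5.59×8.314×461/544 = 39.4 L.
Adiabatic: TV^(γ−1) = const ⇒ T₂ = 461×(6.29)^0.667 = 1570 K; PV^γ = const ⇒ P₂ = 11700 kPa.
ΔU = nCvΔT = 5.59×12.5×(1570−461) = 77400 J.
Q = 0 for an adiabatic process, so W = −ΔU = -77400 J.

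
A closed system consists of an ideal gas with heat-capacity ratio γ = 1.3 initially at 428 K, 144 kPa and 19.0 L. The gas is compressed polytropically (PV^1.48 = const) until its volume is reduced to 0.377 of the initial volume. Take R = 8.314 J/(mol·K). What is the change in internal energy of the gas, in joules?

5450 J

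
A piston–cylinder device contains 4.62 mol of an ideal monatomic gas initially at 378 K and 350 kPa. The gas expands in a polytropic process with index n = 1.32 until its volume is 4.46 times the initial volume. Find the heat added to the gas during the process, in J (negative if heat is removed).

8970 J

V₁ = nRT₁/P₁ = 4.62×8.314×378/350 = 41.5 L.
Polytropic n=1.32: T₂ = T₁(V₁/V₂)^(n−1) = 378×(0.224)^0.32 = 234 K; P₂ = P₁(V₁/V₂)^n = 48.6 kPa.
W = (P₁V₁−P₂V₂)/(n−1) = (350×41.5−48.6×185)/0.32 = 17300 J.
ΔU = nCvΔT = 4.62×12.5×(234−378) = -8280 J.
Q = ΔU + W = 8970 J.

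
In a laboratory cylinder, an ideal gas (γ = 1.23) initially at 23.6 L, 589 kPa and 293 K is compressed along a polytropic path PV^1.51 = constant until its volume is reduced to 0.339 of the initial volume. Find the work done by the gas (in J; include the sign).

-20100 J

n = P₁V₁/(RT₁) = 589×23.6/(8.314×293) = 5.71 mol.
Polytropic n=1.51: T₂ = T₁(V₁/V₂)^(n−1) = 293×(2.95)^0.51 = 509 K; P₂ = P₁(V₁/V₂)^n = 3020 kPa.
W = (P₁V₁−P₂V₂)/(n−1) = (589×23.6−3020×8.00)/0.51 = -20100 J.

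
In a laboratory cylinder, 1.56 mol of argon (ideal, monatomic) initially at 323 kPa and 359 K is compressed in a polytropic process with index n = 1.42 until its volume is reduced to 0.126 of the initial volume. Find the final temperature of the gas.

V₁ = nRT₁/P₁ = 1.56×8.314×359/323 = 14.4 L.
Polytropic n=1.42: T₂ = T₁(V₁/V₂)^(n−1) = 359×(7.94)^0.42 = 857 K; P₂ = P₁(V₁/V₂)^n = 6120 kPa.

857 K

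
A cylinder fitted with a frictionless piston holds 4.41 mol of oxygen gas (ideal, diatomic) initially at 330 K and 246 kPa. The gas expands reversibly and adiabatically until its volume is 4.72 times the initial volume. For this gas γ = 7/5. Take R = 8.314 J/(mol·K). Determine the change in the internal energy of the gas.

-14000 J

V₁ = nRT₁/P₁ = 4.41×8.314×330/246 = 49.2 L.
Adiabatic: TV^(γ−1) = const ⇒ T₂ = 330×(0.212)^0.400 = 177 K; PV^γ = const ⇒ P₂ = 28.0 kPa.
For an ideal gas ΔU = nCvΔT with Cv = (5/2)R = 20.8 J/(mol·K).
ΔU = 4.41×20.8×(177−330) = -14000 J.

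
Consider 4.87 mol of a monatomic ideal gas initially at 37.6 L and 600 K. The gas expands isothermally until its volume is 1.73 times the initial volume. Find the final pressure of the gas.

P₁ = nRT₁/V₁ = 4.87×8.314×600/37.6 = 646 kPa.
Isothermal: T stays 600 K; PV = const ⇒ V₂ = 65.0 L, P₂ = 373 kPa.

373 kPa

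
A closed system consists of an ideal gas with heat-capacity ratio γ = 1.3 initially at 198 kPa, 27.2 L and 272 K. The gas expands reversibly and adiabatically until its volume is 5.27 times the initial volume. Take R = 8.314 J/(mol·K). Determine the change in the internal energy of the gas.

n = P₁V₁/(RT₁) = 198×27.2/(8.314×272) = 2.38 mol.
Adiabatic: TV^(γ−1) = const ⇒ T₂ = 272×(0.190)^0.300 = 165 K; PV^γ = const ⇒ P₂ = 22.8 kPa.
For an ideal gas ΔU = nCvΔT with Cv = R/(γ−1) = 27.7 J/(mol·K).
ΔU = 2.38×27.7×(165−272) = -7050 J.

-7050 J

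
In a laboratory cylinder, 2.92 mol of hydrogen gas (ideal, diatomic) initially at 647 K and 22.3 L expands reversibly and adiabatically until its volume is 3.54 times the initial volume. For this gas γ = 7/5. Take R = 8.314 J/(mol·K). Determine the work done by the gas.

P₁ = nRT₁/V₁ = 2.92×8.314×647/22.3 = 704 kPa.
Adiabatic: TV^(γ−1) = const ⇒ T₂ = 647×(0.282)^0.400 = 390 K; PV^γ = const ⇒ P₂ = 120 kPa.
ΔU = nCvΔT = 2.92×20.8×(390−647) = -15600 J.
Q = 0 for an adiabatic process, so W = −ΔU = 15600 J.

15600 J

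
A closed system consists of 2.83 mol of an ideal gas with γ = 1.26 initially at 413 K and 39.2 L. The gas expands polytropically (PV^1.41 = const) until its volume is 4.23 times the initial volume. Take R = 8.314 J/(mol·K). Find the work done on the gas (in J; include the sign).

-10600 J

P₁ = nRT₁/V₁ = 2.83×8.314×413/39.2 = 248 kPa.
Polytropic n=1.41: T₂ = T₁(V₁/V₂)^(n−1) = 413×(0.236)^0.41 = 229 K; P₂ = P₁(V₁/V₂)^n = 32.4 kPa.
W = (P₁V₁−P₂V₂)/(n−1) = (248×39.2−32.4×166)/0.41 = 10600 J.
Work done on the gas = −W_by = -10600 J.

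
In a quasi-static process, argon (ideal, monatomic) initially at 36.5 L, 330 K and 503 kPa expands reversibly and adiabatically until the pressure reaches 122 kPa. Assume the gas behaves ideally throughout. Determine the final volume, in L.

85.4 L

Adiabatic: T₂/T₁ = (P₂/P₁)^((γ−1)/γ) ⇒ T₂ = 330×(0.243)^0.400 = 187 K; V₂ = 85.4 L.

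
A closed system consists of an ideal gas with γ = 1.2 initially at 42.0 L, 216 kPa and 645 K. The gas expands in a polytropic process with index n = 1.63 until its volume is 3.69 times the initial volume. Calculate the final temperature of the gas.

283 K

Polytropic n=1.63: T₂ = T₁(V₁/V₂)^(n−1) = 645×(0.271)^0.63 = 283 K; P₂ = P₁(V₁/V₂)^n = 25.7 kPa.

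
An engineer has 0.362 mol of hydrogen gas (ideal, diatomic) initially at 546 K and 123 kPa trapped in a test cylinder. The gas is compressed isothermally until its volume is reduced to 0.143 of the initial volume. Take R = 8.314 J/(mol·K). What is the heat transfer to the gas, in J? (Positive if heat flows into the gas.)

-3200 J

V₁ = nRT₁/P₁ = 0.362×8.314×546/123 = 13.4 L.
Isothermal: T stays 546 K; PV = const ⇒ V₂ = 1.91 L, P₂ = 860 kPa.
ΔU = 0 (ideal gas, T constant).
W = nRT ln(V₂/V₁) = 0.362×8.314×546×ln(0.143) = -3200 J.
Q = ΔU + W = -3200 J.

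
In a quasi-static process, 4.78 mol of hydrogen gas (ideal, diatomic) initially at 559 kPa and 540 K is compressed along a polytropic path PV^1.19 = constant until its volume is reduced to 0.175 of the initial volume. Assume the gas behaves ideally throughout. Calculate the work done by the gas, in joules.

-44300 J

V₁ = nRT₁/P₁ = 4.78×8.314×540/559 = 38.4 L.
Polytropic n=1.19: T₂ = T₁(V₁/V₂)^(n−1) = 540×(5.71)^0.19 = 752 K; P₂ = P₁(V₁/V₂)^n = 4450 kPa.
W = (P₁V₁−P₂V₂)/(n−1) = (559×38.4−4450×6.72)/0.19 = -44300 J.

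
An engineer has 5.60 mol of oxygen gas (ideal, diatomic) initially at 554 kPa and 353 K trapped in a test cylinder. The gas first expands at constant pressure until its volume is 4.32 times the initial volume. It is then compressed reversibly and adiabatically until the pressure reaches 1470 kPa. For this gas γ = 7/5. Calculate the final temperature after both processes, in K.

2020 K

V₁ = nRT₁/P₁ = 5.60×8.314×353/554 = 29.7 L.
Step 1 — Isobaric: P stays 554 kPa; V/T = const ⇒ T₂ = 1520 K, V₂ = 128 L.
W = PΔV = 554×(128−29.7) kPa·L = 54600 J.
ΔU = nCvΔT = 5.60×20.8×(1520−353) = 136000 J.
Q = ΔU + W = nCpΔT = 191000 J.
State after step 1: P = 554 kPa, V = 128 L, T = 1520 K.
Step 2 — Adiabatic: T₂/T₁ = (P₂/P₁)^((γ−1)/γ) ⇒ T₂ = 1520×(2.65)^0.286 = 2020 K; V₂ = 63.8 L.
ΔU = nCvΔT = 5.60×20.8×(2020−1520) = 57100 J.
Q = 0 for an adiabatic process, so W = −ΔU = -57100 J.
Net over both steps: W = -2510 J, Q = 191000 J, ΔU = 193000 J.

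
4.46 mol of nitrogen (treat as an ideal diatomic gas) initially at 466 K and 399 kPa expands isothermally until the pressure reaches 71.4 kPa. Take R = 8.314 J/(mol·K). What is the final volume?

242 L

V₁ = nRT₁/P₁ = 4.46×8.314×466/399 = 43.3 L.
Isothermal: T stays 466 K; PV = const ⇒ V₂ = 242 L, P₂ = 71.4 kPa.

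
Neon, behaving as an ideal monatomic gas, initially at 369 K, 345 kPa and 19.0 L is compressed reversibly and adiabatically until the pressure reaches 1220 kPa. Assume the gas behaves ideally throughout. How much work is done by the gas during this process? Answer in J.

-6460 J

n = P₁V₁/(RT₁) = 345×19.0/(8.314×369) = 2.14 mol.
Adiabatic: T₂/T₁ = (P₂/P₁)^((γ−1)/γ) ⇒ T₂ = 369×(3.54)^0.400 = 612 K; V₂ = 8.90 L.
ΔU = nCvΔT = 2.14×12.5×(612−369) = 6460 J.
Q = 0 for an adiabatic process, so W = −ΔU = -6460 J.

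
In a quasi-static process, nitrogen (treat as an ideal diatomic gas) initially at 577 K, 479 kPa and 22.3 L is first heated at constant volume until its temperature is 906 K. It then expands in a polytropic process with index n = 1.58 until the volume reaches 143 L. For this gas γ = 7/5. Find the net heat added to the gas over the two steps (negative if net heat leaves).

6640 J

n = P₁V₁/(RT₁) = 479×22.3/(8.314×577) = 2.23 mol.
Step 1 — Isochoric: V stays 22.3 L; P/T = const ⇒ T₂ = 906 K, P₂ = 752 kPa.
W = 0 (no volume change).
ΔU = nCvΔT = 2.23×20.8×(906−577) = 15200 J.
Q = ΔU = 15200 J.
State after step 1: P = 752 kPa, V = 22.3 L, T = 906 K.
Step 2 — Polytropic n=1.58: T₂ = T₁(V₁/V₂)^(n−1) = 906×(0.156)^0.58 = 308 K; P₂ = P₁(V₁/V₂)^n = 39.9 kPa.
W = (P₁V₁−P₂V₂)/(n−1) = (752×22.3−39.9×143)/0.58 = 19100 J.
ΔU = nCvΔT = 2.23×20.8×(308−906) = -27700 J.
Q = ΔU + W = -8580 J.
Net over both steps: W = 19100 J, Q = 6640 J, ΔU = -12400 J.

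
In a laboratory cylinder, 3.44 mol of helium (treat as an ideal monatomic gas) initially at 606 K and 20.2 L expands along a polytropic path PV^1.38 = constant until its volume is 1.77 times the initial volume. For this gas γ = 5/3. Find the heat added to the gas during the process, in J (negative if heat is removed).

P₁ = nRT₁/V₁ = 3.44×8.314×606/20.2 = 858 kPa.
Polytropic n=1.38: T₂ = T₁(V₁/V₂)^(n−1) = 606×(0.565)^0.38 = 488 K; P₂ = P₁(V₁/V₂)^n = 390 kPa.
W = (P₁V₁−P₂V₂)/(n−1) = (858×20.2−390×35.8)/0.38 = 8900 J.
ΔU = nCvΔT = 3.44×12.5×(488−606) = -5070 J.
Q = ΔU + W = 3830 J.

3830 J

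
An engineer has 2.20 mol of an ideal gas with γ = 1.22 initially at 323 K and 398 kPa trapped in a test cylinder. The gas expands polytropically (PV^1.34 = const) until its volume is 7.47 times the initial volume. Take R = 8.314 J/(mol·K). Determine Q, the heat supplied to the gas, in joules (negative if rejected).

-4690 J

V₁ = nRT₁/P₁ = 2.20×8.314×323/398 = 14.8 L.
Polytropic n=1.34: T₂ = T₁(V₁/V₂)^(n−1) = 323×(0.134)^0.34 = 163 K; P₂ = P₁(V₁/V₂)^n = 26.9 kPa.
W = (P₁V₁−P₂V₂)/(n−1) = (398×14.8−26.9×111)/0.34 = 8610 J.
ΔU = nCvΔT = 2.20×37.8×(163−323) = -13300 J.
Q = ΔU + W = -4690 J.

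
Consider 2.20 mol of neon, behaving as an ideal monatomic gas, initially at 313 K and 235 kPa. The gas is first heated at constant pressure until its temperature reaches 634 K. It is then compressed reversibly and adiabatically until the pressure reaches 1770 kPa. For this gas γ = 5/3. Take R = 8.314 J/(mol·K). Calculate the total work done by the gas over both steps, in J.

-15700 J

V₁ = nRT₁/P₁ = 2.20×8.314×313/235 = 24.4 L.
Step 1 — Isobaric: P stays 235 kPa; V/T = const ⇒ T₂ = 634 K, V₂ = 49.3 L.
W = PΔV = 235×(49.3−24.4) kPa·L = 5870 J.
ΔU = nCvΔT = 2.20×12.5×(634−313) = 8810 J.
Q = ΔU + W = nCpΔT = 14700 J.
State after step 1: P = 235 kPa, V = 49.3 L, T = 634 K.
Step 2 — Adiabatic: T₂/T₁ = (P₂/P₁)^((γ−1)/γ) ⇒ T₂ = 634×(7.53)^0.400 = 1420 K; V₂ = 14.7 L.
ΔU = nCvΔT = 2.20×12.5×(1420−634) = 21600 J.
Q = 0 for an adiabatic process, so W = −ΔU = -21600 J.
Net over both steps: W = -15700 J, Q = 14700 J, ΔU = 30400 J.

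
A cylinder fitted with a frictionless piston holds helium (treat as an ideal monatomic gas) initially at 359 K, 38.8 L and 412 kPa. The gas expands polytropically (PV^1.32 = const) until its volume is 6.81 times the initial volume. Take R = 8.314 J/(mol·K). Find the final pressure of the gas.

32.7 kPa

Polytropic n=1.32: T₂ = T₁(V₁/V₂)^(n−1) = 359×(0.147)^0.32 = 194 K; P₂ = P₁(V₁/V₂)^n = 32.7 kPa.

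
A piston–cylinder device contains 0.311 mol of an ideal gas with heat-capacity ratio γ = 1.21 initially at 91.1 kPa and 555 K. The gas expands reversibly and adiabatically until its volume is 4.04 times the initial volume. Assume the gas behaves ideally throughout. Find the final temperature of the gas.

414 K

V₁ = nRT₁/P₁ = 0.311×8.314×555/91.1 = 15.8 L.
Adiabatic: TV^(γ−1) = const ⇒ T₂ = 555×(0.248)^0.210 = 414 K; PV^γ = const ⇒ P₂ = 16.8 kPa.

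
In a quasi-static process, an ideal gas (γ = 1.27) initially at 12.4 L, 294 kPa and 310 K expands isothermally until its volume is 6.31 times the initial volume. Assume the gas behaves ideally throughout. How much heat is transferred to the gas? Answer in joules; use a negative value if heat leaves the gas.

6720 J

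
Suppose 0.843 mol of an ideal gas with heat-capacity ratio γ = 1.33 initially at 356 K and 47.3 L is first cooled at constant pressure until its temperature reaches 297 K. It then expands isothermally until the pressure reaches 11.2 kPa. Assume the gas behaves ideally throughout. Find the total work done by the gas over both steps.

P₁ = nRT₁/V₁ = 0.843×8.314×356/47.3 = 52.8 kPa.
Step 1 — Isobaric: P stays 52.8 kPa; V/T = const ⇒ T₂ = 297 K, V₂ = 39.5 L.
W = PΔV = 52.8×(39.5−47.3) kPa·L = -414 J.
ΔU = nCvΔT = 0.843×25.2×(297−356) = -1250 J.
Q = ΔU + W = nCpΔT = -1670 J.
State after step 1: P = 52.8 kPa, V = 39.5 L, T = 297 K.
Step 2 — Isothermal: T stays 297 K; PV = const ⇒ V₂ = 186 L, P₂ = 11.2 kPa.
ΔU = 0 (ideal gas, T constant).
W = nRT ln(V₂/V₁) = 0.843×8.314×297×ln(4.71) = 3230 J.
Q = ΔU + W = 3230 J.
Net over both steps: W = 2810 J, Q = 1560 J, ΔU = -1250 J.

2810 J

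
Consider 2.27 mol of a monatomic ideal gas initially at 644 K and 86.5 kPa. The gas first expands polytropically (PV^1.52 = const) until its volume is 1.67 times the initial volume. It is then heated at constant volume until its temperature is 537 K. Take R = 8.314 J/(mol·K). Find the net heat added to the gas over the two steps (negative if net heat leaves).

V₁ = nRT₁/P₁ = 2.27×8.314×644/86.5 = 141 L.
Step 1 — Polytropic n=1.52: T₂ = T₁(V₁/V₂)^(n−1) = 644×(0.599)^0.52 = 493 K; P₂ = P₁(V₁/V₂)^n = 39.7 kPa.
W = (P₁V₁−P₂V₂)/(n−1) = (86.5×141−39.7×235)/0.52 = 5470 J.
ΔU = nCvΔT = 2.27×12.5×(493−644) = -4270 J.
Q = ΔU + W = 1200 J.
State after step 1: P = 39.7 kPa, V = 235 L, T = 493 K.
Step 2 — Isochoric: V stays 235 L; P/T = const ⇒ T₂ = 537 K, P₂ = 43.2 kPa.
W = 0 (no volume change).
ΔU = nCvΔT = 2.27×12.5×(537−493) = 1240 J.
Q = ΔU = 1240 J.
Net over both steps: W = 5470 J, Q = 2440 J, ΔU = -3030 J.

2440 J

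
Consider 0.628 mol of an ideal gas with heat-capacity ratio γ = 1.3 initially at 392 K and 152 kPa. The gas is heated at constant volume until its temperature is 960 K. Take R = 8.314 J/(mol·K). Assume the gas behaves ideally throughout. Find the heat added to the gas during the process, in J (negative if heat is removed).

V₁ = nRT₁/P₁ = 0.628×8.314×392/152 = 13.5 L.
Isochoric: V stays 13.5 L; P/T = const ⇒ T₂ = 960 K, P₂ = 372 kPa.
W = 0 (no volume change).
ΔU = nCvΔT = 0.628×27.7×(960−392) = 9890 J.
Q = ΔU = 9890 J.

9890 J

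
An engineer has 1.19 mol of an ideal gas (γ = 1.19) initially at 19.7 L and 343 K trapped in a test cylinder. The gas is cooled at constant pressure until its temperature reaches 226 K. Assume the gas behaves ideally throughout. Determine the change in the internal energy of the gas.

P₁ = nRT₁/V₁ = 1.19×8.314×343/19.7 = 172 kPa.
Isobaric: P stays 172 kPa; V/T = const ⇒ T₂ = 226 K, V₂ = 13.0 L.
For an ideal gas ΔU = nCvΔT with Cv = R/(γ−1) = 43.8 J/(mol·K).
ΔU = 1.19×43.8×(226−343) = -6090 J.

-6090 J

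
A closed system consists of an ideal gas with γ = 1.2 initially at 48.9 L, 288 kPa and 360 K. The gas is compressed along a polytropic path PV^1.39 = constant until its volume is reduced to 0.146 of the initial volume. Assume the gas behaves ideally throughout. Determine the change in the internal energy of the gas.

78700 J

n = P₁V₁/(RT₁) = 288×48.9/(8.314×360) = 4.71 mol.
Polytropic n=1.39: T₂ = T₁(V₁/V₂)^(n−1) = 360×(6.85)^0.39 = 762 K; P₂ = P₁(V₁/V₂)^n = 4180 kPa.
For an ideal gas ΔU = nCvΔT with Cv = R/(γ−1) = 41.6 J/(mol·K).
ΔU = 4.71×41.6×(762−360) = 78700 J.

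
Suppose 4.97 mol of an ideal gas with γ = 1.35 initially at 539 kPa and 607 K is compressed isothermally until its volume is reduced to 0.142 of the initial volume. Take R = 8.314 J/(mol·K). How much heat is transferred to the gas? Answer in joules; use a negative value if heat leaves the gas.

V₁ = nRT₁/P₁ = 4.97×8.314×607/539 = 46.5 L.
Isothermal: T stays 607 K; PV = const ⇒ V₂ = 6.61 L, P₂ = 3800 kPa.
ΔU = 0 (ideal gas, T constant).
W = nRT ln(V₂/V₁) = 4.97×8.314×607×ln(0.142) = -49000 J.
Q = ΔU + W = -49000 J.

-49000 J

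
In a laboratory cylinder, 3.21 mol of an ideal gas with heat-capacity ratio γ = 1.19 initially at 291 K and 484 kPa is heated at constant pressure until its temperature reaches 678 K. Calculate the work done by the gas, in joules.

10300 J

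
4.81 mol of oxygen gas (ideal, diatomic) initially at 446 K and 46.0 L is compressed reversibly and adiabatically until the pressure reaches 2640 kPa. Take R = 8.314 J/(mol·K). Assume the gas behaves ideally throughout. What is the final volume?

P₁ = nRT₁/V₁ = 4.81×8.314×446/46.0 = 388 kPa.
Adiabatic: T₂/T₁ = (P₂/P₁)^((γ−1)/γ) ⇒ T₂ = 446×(6.81)^0.286 = 772 K; V₂ = 11.7 L.

11.7 L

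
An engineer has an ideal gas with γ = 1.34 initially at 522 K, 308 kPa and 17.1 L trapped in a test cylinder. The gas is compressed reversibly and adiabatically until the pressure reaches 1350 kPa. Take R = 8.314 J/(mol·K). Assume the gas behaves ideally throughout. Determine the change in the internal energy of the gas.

7050 J

n = P₁V₁/(RT₁) = 308×17.1/(8.314×522) = 1.21 mol.
Adiabatic: T₂/T₁ = (P₂/P₁)^((γ−1)/γ) ⇒ T₂ = 522×(4.38)^0.254 = 759 K; V₂ = 5.68 L.
For an ideal gas ΔU = nCvΔT with Cv = R/(γ−1) = 24.5 J/(mol·K).
ΔU = 1.21×24.5×(759−522) = 7050 J.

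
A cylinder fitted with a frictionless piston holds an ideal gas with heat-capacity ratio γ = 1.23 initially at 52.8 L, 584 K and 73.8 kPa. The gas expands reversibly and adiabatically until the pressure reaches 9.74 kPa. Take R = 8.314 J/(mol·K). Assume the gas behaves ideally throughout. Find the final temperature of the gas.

Adiabatic: T₂/T₁ = (P₂/P₁)^((γ−1)/γ) ⇒ T₂ = 584×(0.132)^0.187 = 400 K; V₂ = 274 L.

400 K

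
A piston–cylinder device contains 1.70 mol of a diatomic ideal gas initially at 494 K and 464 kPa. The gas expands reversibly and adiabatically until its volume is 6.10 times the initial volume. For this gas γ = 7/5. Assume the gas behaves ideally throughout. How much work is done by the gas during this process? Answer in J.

V₁ = nRT₁/P₁ = 1.70×8.314×494/464 = 15.0 L.
Adiabatic: TV^(γ−1) = const ⇒ T₂ = 494×(0.164)^0.400 = 240 K; PV^γ = const ⇒ P₂ = 36.9 kPa.
ΔU = nCvΔT = 1.70×20.8×(240−494) = -8990 J.
Q = 0 for an adiabatic process, so W = −ΔU = 8990 J.

8990 J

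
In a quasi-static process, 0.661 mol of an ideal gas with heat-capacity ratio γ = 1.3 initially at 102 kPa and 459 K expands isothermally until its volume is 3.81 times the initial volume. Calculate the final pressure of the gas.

V₁ = nRT₁/P₁ = 0.661×8.314×459/102 = 24.7 L.
Isothermal: T stays 459 K; PV = const ⇒ V₂ = 94.2 L, P₂ = 26.8 kPa.

26.8 kPa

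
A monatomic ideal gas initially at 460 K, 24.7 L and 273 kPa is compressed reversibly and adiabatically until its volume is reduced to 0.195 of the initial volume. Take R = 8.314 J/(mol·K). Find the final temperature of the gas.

1370 K

Adiabatic: TV^(γ−1) = const ⇒ T₂ = 460×(5.13)^0.667 = 1370 K; PV^γ = const ⇒ P₂ = 4160 kPa.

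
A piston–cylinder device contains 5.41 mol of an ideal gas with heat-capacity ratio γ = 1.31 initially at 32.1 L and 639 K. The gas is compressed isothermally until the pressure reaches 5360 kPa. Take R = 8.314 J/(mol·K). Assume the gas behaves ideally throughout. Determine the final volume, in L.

P₁ = nRT₁/V₁ = 5.41×8.314×639/32.1 = 895 kPa.
Isothermal: T stays 639 K; PV = const ⇒ V₂ = 5.36 L, P₂ = 5360 kPa.

5.36 L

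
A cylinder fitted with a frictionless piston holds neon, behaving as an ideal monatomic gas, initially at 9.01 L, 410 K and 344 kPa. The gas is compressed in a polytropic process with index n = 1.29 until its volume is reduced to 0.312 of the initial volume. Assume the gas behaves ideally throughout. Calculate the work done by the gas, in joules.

-4290 J

n = P₁V₁/(RT₁) = 344×9.01/(8.314×410) = 0.909 mol.
Polytropic n=1.29: T₂ = T₁(V₁/V₂)^(n−1) = 410×(3.21)^0.29 = 575 K; P₂ = P₁(V₁/V₂)^n = 1550 kPa.
W = (P₁V₁−P₂V₂)/(n−1) = (344×9.01−1550×2.81)/0.29 = -4290 J.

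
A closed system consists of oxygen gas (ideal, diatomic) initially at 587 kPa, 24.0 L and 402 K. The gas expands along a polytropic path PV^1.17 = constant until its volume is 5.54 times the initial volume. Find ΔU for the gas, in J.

n = P₁V₁/(RT₁) = 587×24.0/(8.314×402) = 4.22 mol.
Polytropic n=1.17: T₂ = T₁(V₁/V₂)^(n−1) = 402×(0.181)^0.17 = 300 K; P₂ = P₁(V₁/V₂)^n = 79.2 kPa.
For an ideal gas ΔU = nCvΔT with Cv = (5/2)R = 20.8 J/(mol·K).
ΔU = 4.22×20.8×(300−402) = -8890 J.

-8890 J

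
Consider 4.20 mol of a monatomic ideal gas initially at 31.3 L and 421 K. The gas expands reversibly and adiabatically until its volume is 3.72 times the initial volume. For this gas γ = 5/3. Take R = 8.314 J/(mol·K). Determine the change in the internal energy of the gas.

-12900 J

P₁ = nRT₁/V₁ = 4.20×8.314×421/31.3 = 470 kPa.
Adiabatic: TV^(γ−1) = const ⇒ T₂ = 421×(0.269)^0.667 = 175 K; PV^γ = const ⇒ P₂ = 52.6 kPa.
For an ideal gas ΔU = nCvΔT with Cv = (3/2)R = 12.5 J/(mol·K).
ΔU = 4.20×12.5×(175−421) = -12900 J.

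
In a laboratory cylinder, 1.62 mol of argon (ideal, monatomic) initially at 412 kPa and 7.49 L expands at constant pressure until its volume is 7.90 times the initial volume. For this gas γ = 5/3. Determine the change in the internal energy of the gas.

31900 J

T₁ = P₁V₁/(nR) = 412×7.49/(1.62×8.314) = 229 K.
Isobaric: P stays 412 kPa; V/T = const ⇒ T₂ = 1810 K, V₂ = 59.2 L.
For an ideal gas ΔU = nCvΔT with Cv = (3/2)R = 12.5 J/(mol·K).
ΔU = 1.62×12.5×(1810−229) = 31900 J.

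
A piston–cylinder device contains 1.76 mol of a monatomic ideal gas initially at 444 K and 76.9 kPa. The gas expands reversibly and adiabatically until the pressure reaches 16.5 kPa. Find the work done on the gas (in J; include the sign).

V₁ = nRT₁/P₁ = 1.76×8.314×444/76.9 = 84.5 L.
Adiabatic: T₂/T₁ = (P₂/P₁)^((γ−1)/γ) ⇒ T₂ = 444×(0.215)^0.400 = 240 K; V₂ = 213 L.
ΔU = nCvΔT = 1.76×12.5×(240−444) = -4480 J.
Q = 0 for an adiabatic process, so W = −ΔU = 4480 J.
Work done on the gas = −W_by = -4480 J.

-4480 J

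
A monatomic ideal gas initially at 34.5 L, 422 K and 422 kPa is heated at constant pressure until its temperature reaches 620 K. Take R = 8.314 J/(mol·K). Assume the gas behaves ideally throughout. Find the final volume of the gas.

Isobaric: P stays 422 kPa; V/T = const ⇒ T₂ = 620 K, V₂ = 50.7 L.

50.7 L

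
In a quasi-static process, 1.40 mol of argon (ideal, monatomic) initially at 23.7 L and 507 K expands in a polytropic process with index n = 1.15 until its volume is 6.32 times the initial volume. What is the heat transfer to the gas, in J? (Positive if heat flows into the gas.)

P₁ = nRT₁/V₁ = 1.40×8.314×507/23.7 = 249 kPa.
Polytropic n=1.15: T₂ = T₁(V₁/V₂)^(n−1) = 507×(0.158)^0.15 = 385 K; P₂ = P₁(V₁/V₂)^n = 29.9 kPa.
W = (P₁V₁−P₂V₂)/(n−1) = (249×23.7−29.9×150)/0.15 = 9510 J.
ΔU = nCvΔT = 1.40×12.5×(385−507) = -2140 J.
Q = ΔU + W = 7370 J.

7370 J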